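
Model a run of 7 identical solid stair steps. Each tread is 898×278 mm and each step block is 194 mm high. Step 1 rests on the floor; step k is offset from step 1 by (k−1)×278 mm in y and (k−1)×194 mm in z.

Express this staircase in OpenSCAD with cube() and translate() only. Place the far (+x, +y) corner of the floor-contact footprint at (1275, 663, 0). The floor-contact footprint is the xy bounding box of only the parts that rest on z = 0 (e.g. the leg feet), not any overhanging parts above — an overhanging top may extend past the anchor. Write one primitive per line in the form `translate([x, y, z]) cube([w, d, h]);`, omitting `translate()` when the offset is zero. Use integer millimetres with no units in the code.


translate([377, 385, 0]) cube([898, 278, 194]);
translate([377, 663, 194]) cube([898, 278, 194]);
translate([377, 941, 388]) cube([898, 278, 194]);
translate([377, 1219, 582]) cube([898, 278, 194]);
translate([377, 1497, 776]) cube([898, 278, 194]);
translate([377, 1775, 970]) cube([898, 278, 194]);
translate([377, 2053, 1164]) cube([898, 278, 194]);


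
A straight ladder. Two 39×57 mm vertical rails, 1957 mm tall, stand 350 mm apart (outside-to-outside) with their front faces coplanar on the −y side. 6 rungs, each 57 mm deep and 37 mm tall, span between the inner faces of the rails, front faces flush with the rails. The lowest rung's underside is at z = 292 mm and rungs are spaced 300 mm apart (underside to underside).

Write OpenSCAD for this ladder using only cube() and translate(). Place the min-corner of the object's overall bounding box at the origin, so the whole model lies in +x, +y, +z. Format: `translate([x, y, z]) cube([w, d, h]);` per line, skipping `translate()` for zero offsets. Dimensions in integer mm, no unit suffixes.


// rung span = 350 - 2*39 = 272
// rung[k] z = 292 + k*300
cube([39, 57, 1957]);
translate([311, 0, 0]) cube([39, 57, 1957]);
translate([39, 0, 292]) cube([272, 57, 37]);
translate([39, 0, 592]) cube([272, 57, 37]);
translate([39, 0, 892]) cube([272, 57, 37]);
translate([39, 0, 1192]) cube([272, 57, 37]);
translate([39, 0, 1492]) cube([272, 57, 37]);
translate([39, 0, 1792]) cube([272, 57, 37]);


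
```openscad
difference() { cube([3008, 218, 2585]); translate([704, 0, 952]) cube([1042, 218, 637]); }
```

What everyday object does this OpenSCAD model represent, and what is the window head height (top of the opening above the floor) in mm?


A wall with a window opening. The window head height is 1589 mm.

A wall with a rectangular opening subtracted — a window. Sill at z = 952, opening 637 mm tall, so the head is at 952 + 637 = 1589 mm.


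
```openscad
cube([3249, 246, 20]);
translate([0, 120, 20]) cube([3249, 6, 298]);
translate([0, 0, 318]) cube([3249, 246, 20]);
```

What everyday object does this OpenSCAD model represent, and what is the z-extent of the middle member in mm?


An I-beam. The web height is 298 mm.

Two wide flanges with a thin centred web — an I-beam. Overall 338 mm minus two 20 mm flanges gives a web of 338 − 2·20 = 298 mm.


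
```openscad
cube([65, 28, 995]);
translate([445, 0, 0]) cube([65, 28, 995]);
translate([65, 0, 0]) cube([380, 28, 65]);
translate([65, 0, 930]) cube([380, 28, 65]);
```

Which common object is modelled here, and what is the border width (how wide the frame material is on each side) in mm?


A picture frame. The border width is 65 mm.

Four thin pieces enclosing a rectangular opening — a picture frame. The two full-height stiles are 995 mm tall; the top rail sits at z = 930 and is 65 mm tall, so the border above the opening is 995 − 930 = 65 mm, matching the stile x-width.


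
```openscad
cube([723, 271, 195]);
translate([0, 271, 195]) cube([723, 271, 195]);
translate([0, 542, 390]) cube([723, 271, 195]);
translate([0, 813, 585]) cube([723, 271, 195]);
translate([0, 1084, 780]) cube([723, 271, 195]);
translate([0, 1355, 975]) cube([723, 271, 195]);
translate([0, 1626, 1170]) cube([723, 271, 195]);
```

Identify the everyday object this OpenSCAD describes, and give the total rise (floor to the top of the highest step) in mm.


A staircase. The total rise is 1365 mm.

7 identical blocks, each offset up and back from the previous — a staircase. Each step is 195 mm tall and there are 7 of them, so the total rise is 7 × 195 = 1365 mm.


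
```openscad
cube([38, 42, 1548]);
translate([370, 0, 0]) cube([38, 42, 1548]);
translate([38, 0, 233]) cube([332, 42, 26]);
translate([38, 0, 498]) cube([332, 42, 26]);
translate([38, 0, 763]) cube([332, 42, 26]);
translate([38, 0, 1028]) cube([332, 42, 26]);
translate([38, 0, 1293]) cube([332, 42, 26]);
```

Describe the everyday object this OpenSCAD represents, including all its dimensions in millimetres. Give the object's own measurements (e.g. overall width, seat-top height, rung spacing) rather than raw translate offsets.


A straight ladder. Two 38×42 mm vertical rails, 1548 mm tall, stand 408 mm apart (outside-to-outside) with their front faces coplanar on the −y side. 5 rungs, each 42 mm deep and 26 mm tall, span between the inner faces of the rails, front faces flush with the rails. The lowest rung's underside is at z = 233 mm and rungs are spaced 265 mm apart (underside to underside).


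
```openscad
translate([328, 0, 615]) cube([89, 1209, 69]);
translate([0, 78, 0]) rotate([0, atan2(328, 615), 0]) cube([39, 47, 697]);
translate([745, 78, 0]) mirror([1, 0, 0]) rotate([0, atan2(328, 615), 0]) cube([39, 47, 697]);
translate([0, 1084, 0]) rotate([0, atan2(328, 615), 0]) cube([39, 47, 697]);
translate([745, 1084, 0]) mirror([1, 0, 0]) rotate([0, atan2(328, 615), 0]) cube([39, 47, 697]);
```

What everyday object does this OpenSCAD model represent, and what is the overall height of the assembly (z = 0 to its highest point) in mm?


A sawhorse. The overall height is 684 mm.

A beam across two mirrored pairs of raked legs — a sawhorse. The beam's underside is at z = 615 (matching the legs' vertical rise in atan2(328, 615)) and the beam is 69 mm tall, so its top is at 615 + 69 = 684 mm. The raked legs top out at the beam's underside, so that is the highest point.


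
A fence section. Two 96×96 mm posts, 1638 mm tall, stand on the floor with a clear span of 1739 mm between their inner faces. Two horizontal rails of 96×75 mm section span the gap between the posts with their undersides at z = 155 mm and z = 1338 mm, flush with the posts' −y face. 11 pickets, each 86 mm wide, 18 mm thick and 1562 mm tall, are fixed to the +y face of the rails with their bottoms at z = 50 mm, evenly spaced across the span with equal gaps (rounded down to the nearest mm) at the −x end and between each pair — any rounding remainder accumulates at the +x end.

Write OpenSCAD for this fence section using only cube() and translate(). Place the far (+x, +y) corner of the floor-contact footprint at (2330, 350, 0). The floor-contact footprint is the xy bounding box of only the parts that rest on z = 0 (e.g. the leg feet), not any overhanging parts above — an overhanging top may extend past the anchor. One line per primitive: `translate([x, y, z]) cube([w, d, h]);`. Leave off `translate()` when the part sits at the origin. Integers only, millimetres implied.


translate([399, 254, 0]) cube([96, 96, 1638]);
translate([2234, 254, 0]) cube([96, 96, 1638]);
translate([495, 254, 155]) cube([1739, 96, 75]);
translate([495, 254, 1338]) cube([1739, 96, 75]);
translate([561, 350, 50]) cube([86, 18, 1562]);
translate([713, 350, 50]) cube([86, 18, 1562]);
translate([865, 350, 50]) cube([86, 18, 1562]);
translate([1017, 350, 50]) cube([86, 18, 1562]);
translate([1169, 350, 50]) cube([86, 18, 1562]);
translate([1321, 350, 50]) cube([86, 18, 1562]);
translate([1473, 350, 50]) cube([86, 18, 1562]);
translate([1625, 350, 50]) cube([86, 18, 1562]);
translate([1777, 350, 50]) cube([86, 18, 1562]);
translate([1929, 350, 50]) cube([86, 18, 1562]);
translate([2081, 350, 50]) cube([86, 18, 1562]);


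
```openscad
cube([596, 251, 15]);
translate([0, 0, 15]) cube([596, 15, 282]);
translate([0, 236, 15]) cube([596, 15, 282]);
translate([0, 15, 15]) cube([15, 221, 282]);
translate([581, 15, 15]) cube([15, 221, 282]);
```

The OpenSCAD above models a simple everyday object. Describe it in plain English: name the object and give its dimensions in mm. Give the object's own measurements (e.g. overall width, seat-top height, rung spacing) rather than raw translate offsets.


An open-topped rectangular box: outside dimensions 596×251×297 mm, with a uniform wall and base thickness of 15 mm. The base is a full 596×251 slab on the floor; four walls sit on top of the base. The front and back walls (the −y and +y sides) span the full width; the two side walls fit between them.


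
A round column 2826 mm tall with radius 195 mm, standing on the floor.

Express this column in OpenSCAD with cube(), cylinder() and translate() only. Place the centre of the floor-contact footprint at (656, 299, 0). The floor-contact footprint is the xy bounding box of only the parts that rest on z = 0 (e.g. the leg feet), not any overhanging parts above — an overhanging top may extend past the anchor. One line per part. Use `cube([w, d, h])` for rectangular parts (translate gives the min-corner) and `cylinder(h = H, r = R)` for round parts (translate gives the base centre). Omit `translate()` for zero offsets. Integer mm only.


translate([656, 299, 0]) cylinder(h = 2826, r = 195);


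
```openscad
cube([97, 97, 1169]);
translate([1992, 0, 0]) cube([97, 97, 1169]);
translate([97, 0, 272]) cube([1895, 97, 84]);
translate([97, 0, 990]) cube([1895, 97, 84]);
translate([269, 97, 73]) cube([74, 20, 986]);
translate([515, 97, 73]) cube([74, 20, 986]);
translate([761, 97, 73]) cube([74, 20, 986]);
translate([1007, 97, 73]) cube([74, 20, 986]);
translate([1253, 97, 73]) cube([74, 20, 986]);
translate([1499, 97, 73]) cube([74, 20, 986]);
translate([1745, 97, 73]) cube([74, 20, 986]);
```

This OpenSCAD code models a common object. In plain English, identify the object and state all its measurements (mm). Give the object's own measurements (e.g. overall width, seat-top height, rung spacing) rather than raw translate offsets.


A fence section. Two 97×97 mm posts, 1169 mm tall, stand on the floor with a clear span of 1895 mm between their inner faces. Two horizontal rails of 97×84 mm section span the gap between the posts with their undersides at z = 272 mm and z = 990 mm, flush with the posts' −y face. 7 pickets, each 74 mm wide, 20 mm thick and 986 mm tall, are fixed to the +y face of the rails with their bottoms at z = 73 mm, spaced across the span with a 172 mm gap after the −x post and between neighbouring pickets, with 173 mm left before the +x post.


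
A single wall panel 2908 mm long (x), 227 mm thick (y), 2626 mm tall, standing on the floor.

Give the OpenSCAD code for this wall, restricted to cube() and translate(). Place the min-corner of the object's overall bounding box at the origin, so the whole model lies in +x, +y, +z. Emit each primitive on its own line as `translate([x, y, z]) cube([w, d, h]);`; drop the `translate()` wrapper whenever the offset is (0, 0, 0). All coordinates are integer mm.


cube([2908, 227, 2626]);


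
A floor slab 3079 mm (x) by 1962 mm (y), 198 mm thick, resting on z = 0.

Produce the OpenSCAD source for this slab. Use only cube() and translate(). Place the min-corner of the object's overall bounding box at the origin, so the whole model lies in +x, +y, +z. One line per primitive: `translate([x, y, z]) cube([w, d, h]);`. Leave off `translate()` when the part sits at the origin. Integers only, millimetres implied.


cube([3079, 1962, 198]);


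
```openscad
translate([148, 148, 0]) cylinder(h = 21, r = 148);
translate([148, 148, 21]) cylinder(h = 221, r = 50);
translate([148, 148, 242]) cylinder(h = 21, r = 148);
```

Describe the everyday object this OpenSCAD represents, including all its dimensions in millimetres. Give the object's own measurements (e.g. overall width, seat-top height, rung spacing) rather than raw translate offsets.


A spool: two coaxial disc flanges of radius 148 mm and thickness 21 mm, joined by a core cylinder of radius 50 mm and height 221 mm. The lower flange rests on z = 0 and the three cylinders share a vertical axis.


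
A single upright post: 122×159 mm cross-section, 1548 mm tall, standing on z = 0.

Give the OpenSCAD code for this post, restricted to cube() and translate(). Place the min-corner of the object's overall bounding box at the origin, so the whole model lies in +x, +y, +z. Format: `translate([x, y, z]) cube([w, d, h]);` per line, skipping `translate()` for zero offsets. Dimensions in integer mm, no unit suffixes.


cube([122, 159, 1548]);


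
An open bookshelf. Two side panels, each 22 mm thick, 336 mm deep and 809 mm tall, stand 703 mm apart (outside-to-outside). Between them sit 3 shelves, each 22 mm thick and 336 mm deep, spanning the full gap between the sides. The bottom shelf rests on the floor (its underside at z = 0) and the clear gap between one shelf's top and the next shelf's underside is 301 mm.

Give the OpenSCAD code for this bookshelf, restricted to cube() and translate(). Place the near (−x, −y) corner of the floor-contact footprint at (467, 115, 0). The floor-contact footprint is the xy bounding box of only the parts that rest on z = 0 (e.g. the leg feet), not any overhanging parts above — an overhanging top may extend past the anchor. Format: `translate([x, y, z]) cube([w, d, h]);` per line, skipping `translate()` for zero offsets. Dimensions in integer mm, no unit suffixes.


translate([467, 115, 0]) cube([22, 336, 809]);
translate([1148, 115, 0]) cube([22, 336, 809]);
translate([489, 115, 0]) cube([659, 336, 22]);
translate([489, 115, 323]) cube([659, 336, 22]);
translate([489, 115, 646]) cube([659, 336, 22]);


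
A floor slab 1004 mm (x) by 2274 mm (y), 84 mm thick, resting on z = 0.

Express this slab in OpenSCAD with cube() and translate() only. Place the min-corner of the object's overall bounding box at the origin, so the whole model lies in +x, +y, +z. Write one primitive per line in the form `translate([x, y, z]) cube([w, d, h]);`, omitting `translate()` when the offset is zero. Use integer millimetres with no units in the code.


cube([1004, 2274, 84]);


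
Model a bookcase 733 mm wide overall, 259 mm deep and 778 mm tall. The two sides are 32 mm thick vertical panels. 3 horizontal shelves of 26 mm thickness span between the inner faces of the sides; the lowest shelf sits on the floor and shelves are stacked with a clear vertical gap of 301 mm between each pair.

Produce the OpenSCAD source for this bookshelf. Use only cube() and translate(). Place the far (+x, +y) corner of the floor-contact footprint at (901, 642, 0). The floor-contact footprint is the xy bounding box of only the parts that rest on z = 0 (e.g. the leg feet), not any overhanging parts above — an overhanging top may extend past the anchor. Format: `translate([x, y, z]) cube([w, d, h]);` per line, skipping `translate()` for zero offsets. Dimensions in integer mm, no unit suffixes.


translate([168, 383, 0]) cube([32, 259, 778]);
translate([869, 383, 0]) cube([32, 259, 778]);
translate([200, 383, 0]) cube([669, 259, 26]);
translate([200, 383, 327]) cube([669, 259, 26]);
translate([200, 383, 654]) cube([669, 259, 26]);


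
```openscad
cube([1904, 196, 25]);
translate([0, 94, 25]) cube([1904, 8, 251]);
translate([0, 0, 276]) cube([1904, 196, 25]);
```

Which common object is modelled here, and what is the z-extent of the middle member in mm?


An I-beam. The web height is 251 mm.

Two wide flanges with a thin centred web — an I-beam. Overall 301 mm minus two 25 mm flanges gives a web of 301 − 2·25 = 251 mm.


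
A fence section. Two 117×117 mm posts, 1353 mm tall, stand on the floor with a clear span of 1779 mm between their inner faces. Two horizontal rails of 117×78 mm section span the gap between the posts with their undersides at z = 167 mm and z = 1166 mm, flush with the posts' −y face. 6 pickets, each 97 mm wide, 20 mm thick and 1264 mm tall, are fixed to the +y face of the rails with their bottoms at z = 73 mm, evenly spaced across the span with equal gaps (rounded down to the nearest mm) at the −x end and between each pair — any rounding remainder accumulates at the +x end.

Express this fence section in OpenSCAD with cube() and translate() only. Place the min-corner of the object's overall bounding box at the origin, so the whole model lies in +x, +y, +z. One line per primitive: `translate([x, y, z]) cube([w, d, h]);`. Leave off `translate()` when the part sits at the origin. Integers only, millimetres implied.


cube([117, 117, 1353]);
translate([1896, 0, 0]) cube([117, 117, 1353]);
translate([117, 0, 167]) cube([1779, 117, 78]);
translate([117, 0, 1166]) cube([1779, 117, 78]);
translate([288, 117, 73]) cube([97, 20, 1264]);
translate([556, 117, 73]) cube([97, 20, 1264]);
translate([824, 117, 73]) cube([97, 20, 1264]);
translate([1092, 117, 73]) cube([97, 20, 1264]);
translate([1360, 117, 73]) cube([97, 20, 1264]);
translate([1628, 117, 73]) cube([97, 20, 1264]);


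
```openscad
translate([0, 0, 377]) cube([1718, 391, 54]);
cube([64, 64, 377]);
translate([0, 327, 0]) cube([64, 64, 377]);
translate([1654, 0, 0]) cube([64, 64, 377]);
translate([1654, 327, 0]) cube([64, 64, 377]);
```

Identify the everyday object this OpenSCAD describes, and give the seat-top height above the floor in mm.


A bench. The seat-top height is 431 mm.

A long slab on four corner posts — a bench. The slab sits at z = 377 with thickness 54, so the top is 377 + 54 = 431 mm.


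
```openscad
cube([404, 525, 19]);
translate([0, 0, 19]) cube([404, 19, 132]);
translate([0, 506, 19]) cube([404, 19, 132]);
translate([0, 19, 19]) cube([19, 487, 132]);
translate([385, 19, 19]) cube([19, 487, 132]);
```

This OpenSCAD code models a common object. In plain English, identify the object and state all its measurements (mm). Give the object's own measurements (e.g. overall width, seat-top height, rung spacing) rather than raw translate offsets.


An open-topped rectangular box: outside dimensions 404×525×151 mm, with a uniform wall and base thickness of 19 mm. The base is a full 404×525 slab on the floor; four walls sit on top of the base. The front and back walls (the −y and +y sides) span the full width; the two side walls fit between them.


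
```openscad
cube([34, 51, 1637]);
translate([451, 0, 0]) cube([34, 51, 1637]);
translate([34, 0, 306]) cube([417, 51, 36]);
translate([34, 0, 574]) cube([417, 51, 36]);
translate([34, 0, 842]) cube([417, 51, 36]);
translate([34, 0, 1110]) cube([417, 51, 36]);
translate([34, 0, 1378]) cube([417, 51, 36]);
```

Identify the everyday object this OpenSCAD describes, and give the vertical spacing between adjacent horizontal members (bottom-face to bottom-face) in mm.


A ladder. The rung spacing is 268 mm.

Two tall 34×51 posts with 5 short bars between them — a ladder. Adjacent rungs sit at z = 306 and z = 574, so the spacing is 574 − 306 = 268 mm.


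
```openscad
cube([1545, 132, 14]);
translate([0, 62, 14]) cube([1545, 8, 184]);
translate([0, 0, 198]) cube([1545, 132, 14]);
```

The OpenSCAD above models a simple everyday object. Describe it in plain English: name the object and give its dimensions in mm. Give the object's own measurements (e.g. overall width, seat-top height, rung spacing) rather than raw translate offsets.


An I-beam lying along x, 1545 mm long. Overall section height 212 mm. Two flanges 132 mm wide (y) and 14 mm thick, one on the floor and one at the top; a web 8 mm thick runs between them, centred on the flange width.


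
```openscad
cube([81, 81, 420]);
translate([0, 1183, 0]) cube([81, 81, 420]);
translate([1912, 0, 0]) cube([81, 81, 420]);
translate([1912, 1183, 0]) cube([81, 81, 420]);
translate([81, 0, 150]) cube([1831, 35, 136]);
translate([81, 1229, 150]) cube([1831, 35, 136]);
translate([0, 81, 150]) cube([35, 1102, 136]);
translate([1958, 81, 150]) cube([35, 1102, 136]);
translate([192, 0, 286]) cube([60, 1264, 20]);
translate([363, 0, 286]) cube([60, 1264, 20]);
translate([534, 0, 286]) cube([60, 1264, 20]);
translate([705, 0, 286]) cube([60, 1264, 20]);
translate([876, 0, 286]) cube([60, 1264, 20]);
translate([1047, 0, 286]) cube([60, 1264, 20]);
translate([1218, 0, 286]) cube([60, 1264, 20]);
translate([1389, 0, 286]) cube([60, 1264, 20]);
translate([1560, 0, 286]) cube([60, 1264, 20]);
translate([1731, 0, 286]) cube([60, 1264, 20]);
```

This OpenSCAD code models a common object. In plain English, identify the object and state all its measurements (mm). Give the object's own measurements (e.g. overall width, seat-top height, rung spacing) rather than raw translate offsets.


A bed frame 1993 mm long (x) by 1264 mm wide (y). Four 81×81 mm corner posts, 420 mm tall, at the corners of the footprint. Four rails of 35 mm thickness and 136 mm height run between adjacent posts with their undersides at z = 150 mm, their outer faces flush with the outside of the frame (the two x-running rails run between the posts' inner faces; the two y-running rails run between the posts' inner faces). 10 slats, each 60 mm wide (x) and 20 mm thick, lie across the top of the two x-running rails, running the full 1264 mm width of the frame in y; along x they sit between the end posts with a 111 mm gap after the −x posts and between neighbouring slats, leaving 121 mm before the +x posts.


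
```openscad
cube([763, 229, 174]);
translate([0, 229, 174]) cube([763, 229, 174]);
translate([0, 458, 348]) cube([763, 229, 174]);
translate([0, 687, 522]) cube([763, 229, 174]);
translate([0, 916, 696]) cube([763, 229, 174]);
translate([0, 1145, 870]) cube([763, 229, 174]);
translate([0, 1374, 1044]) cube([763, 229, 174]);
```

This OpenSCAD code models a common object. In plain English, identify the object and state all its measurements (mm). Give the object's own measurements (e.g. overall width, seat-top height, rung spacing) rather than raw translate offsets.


A straight staircase of 7 solid steps. Each step is 763 mm wide (x), 229 mm deep (y, the going) and 174 mm tall (the rise). The first step rests on the floor; each subsequent step sits one going further in +y and one rise higher in +z, directly behind and above the previous step with no overlap.


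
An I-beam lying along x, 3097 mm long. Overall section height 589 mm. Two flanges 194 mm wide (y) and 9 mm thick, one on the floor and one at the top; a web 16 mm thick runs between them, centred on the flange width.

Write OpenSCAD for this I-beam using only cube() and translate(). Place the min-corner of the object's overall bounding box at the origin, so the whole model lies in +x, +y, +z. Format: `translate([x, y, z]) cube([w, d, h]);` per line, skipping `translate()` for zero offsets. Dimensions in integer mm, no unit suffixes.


cube([3097, 194, 9]);
translate([0, 89, 9]) cube([3097, 16, 571]);
translate([0, 0, 580]) cube([3097, 194, 9]);


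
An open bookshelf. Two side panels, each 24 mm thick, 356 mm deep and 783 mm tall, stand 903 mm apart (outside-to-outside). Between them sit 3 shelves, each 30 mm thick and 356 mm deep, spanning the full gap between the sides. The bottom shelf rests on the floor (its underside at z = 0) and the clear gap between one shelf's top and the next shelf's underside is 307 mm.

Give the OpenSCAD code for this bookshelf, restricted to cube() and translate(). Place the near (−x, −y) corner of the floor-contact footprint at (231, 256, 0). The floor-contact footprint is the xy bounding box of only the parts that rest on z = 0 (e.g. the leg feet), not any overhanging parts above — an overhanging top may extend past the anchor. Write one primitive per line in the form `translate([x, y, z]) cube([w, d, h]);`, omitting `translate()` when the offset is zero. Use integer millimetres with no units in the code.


translate([231, 256, 0]) cube([24, 356, 783]);
translate([1110, 256, 0]) cube([24, 356, 783]);
translate([255, 256, 0]) cube([855, 356, 30]);
translate([255, 256, 337]) cube([855, 356, 30]);
translate([255, 256, 674]) cube([855, 356, 30]);


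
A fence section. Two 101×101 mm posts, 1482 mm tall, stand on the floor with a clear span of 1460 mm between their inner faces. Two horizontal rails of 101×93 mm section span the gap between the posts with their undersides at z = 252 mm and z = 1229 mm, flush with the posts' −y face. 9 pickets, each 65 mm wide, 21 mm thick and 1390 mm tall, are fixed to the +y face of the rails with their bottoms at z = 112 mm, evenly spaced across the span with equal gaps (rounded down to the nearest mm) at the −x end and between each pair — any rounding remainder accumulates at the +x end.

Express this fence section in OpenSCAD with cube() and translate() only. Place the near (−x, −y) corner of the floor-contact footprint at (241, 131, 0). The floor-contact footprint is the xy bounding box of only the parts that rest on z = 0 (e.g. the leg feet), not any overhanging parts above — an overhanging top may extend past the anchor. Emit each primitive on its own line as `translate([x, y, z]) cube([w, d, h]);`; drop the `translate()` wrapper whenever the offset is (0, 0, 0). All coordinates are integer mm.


translate([241, 131, 0]) cube([101, 101, 1482]);
translate([1802, 131, 0]) cube([101, 101, 1482]);
translate([342, 131, 252]) cube([1460, 101, 93]);
translate([342, 131, 1229]) cube([1460, 101, 93]);
translate([429, 232, 112]) cube([65, 21, 1390]);
translate([581, 232, 112]) cube([65, 21, 1390]);
translate([733, 232, 112]) cube([65, 21, 1390]);
translate([885, 232, 112]) cube([65, 21, 1390]);
translate([1037, 232, 112]) cube([65, 21, 1390]);
translate([1189, 232, 112]) cube([65, 21, 1390]);
translate([1341, 232, 112]) cube([65, 21, 1390]);
translate([1493, 232, 112]) cube([65, 21, 1390]);
translate([1645, 232, 112]) cube([65, 21, 1390]);


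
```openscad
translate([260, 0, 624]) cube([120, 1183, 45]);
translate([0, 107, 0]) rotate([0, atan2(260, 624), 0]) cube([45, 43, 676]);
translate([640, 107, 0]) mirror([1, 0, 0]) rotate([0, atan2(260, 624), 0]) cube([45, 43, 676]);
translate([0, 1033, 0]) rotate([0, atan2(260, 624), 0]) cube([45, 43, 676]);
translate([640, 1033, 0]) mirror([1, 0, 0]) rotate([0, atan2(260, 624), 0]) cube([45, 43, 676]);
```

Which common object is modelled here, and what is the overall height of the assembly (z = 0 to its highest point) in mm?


A sawhorse. The overall height is 669 mm.

A beam across two mirrored pairs of raked legs — a sawhorse. The beam's underside is at z = 624 (matching the legs' vertical rise in atan2(260, 624)) and the beam is 45 mm tall, so its top is at 624 + 45 = 669 mm. The raked legs top out at the beam's underside, so that is the highest point.


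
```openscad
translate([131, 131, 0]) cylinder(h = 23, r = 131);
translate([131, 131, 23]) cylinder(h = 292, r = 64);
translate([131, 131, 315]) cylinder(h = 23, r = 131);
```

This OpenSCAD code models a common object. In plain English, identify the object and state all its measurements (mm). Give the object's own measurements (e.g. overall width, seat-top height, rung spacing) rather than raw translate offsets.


A spool: two coaxial disc flanges of radius 131 mm and thickness 23 mm, joined by a core cylinder of radius 64 mm and height 292 mm. The lower flange rests on z = 0 and the three cylinders share a vertical axis.


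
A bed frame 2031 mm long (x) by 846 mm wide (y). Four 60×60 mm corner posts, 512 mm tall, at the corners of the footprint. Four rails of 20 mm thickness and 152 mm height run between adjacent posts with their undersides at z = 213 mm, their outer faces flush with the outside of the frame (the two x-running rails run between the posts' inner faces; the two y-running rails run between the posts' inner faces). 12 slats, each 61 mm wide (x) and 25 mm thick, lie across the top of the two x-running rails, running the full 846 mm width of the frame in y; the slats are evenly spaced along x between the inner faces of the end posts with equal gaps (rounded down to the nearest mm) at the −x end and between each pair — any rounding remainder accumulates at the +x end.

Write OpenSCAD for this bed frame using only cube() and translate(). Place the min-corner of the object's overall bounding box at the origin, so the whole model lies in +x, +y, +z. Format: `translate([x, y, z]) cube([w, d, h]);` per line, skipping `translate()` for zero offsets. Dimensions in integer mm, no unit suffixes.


// slat z = rail_z + rail_h = 213 + 152 = 365
// slat gap = ⌊(1911 − 12·61) / 13⌋ = 90
cube([60, 60, 512]);
translate([0, 786, 0]) cube([60, 60, 512]);
translate([1971, 0, 0]) cube([60, 60, 512]);
translate([1971, 786, 0]) cube([60, 60, 512]);
translate([60, 0, 213]) cube([1911, 20, 152]);
translate([60, 826, 213]) cube([1911, 20, 152]);
translate([0, 60, 213]) cube([20, 726, 152]);
translate([2011, 60, 213]) cube([20, 726, 152]);
translate([150, 0, 365]) cube([61, 846, 25]);
translate([301, 0, 365]) cube([61, 846, 25]);
translate([452, 0, 365]) cube([61, 846, 25]);
translate([603, 0, 365]) cube([61, 846, 25]);
translate([754, 0, 365]) cube([61, 846, 25]);
translate([905, 0, 365]) cube([61, 846, 25]);
translate([1056, 0, 365]) cube([61, 846, 25]);
translate([1207, 0, 365]) cube([61, 846, 25]);
translate([1358, 0, 365]) cube([61, 846, 25]);
translate([1509, 0, 365]) cube([61, 846, 25]);
translate([1660, 0, 365]) cube([61, 846, 25]);
translate([1811, 0, 365]) cube([61, 846, 25]);


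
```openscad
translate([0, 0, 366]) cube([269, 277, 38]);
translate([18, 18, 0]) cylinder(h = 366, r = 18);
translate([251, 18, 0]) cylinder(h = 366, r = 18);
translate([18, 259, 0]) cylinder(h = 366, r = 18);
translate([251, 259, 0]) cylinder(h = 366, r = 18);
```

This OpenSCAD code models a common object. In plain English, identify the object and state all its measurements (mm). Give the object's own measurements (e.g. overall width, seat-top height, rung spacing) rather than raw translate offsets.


A four-legged stool. The seat is a 269×277×38 mm slab whose top surface is at z = 404 mm; four round legs, each 36 mm in diameter, run from the floor (z = 0) to the underside of the seat, each leg's axis is inset half a diameter from the nearest pair of seat edges (so the leg's bounding box is flush with the corner).


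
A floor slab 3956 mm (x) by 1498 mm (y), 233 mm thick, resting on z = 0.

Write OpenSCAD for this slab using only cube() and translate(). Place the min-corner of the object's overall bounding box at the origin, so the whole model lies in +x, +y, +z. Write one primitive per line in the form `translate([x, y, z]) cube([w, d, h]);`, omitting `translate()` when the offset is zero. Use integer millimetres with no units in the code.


cube([3956, 1498, 233]);


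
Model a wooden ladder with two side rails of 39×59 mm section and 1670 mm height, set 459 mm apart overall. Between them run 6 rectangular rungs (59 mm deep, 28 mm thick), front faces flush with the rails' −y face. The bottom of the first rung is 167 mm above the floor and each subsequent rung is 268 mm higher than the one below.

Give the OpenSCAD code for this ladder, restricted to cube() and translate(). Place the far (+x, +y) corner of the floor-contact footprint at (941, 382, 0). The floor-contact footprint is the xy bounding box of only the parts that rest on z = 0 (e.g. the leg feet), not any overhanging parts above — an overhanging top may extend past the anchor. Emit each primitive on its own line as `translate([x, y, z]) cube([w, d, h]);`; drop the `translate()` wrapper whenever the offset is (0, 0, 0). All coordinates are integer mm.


translate([482, 323, 0]) cube([39, 59, 1670]);
translate([902, 323, 0]) cube([39, 59, 1670]);
translate([521, 323, 167]) cube([381, 59, 28]);
translate([521, 323, 435]) cube([381, 59, 28]);
translate([521, 323, 703]) cube([381, 59, 28]);
translate([521, 323, 971]) cube([381, 59, 28]);
translate([521, 323, 1239]) cube([381, 59, 28]);
translate([521, 323, 1507]) cube([381, 59, 28]);


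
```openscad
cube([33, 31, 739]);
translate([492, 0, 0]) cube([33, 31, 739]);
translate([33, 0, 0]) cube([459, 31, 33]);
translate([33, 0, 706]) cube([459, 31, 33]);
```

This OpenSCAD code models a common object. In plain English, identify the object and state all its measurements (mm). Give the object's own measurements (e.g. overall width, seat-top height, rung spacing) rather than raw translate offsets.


A rectangular picture frame lying in the x–z plane (depth along y). The opening is 459 mm wide (x) by 673 mm tall (z), surrounded by a border 33 mm wide on all four sides. The frame is 31 mm deep and is made of two full-height vertical stiles with two horizontal rails fitted between them.


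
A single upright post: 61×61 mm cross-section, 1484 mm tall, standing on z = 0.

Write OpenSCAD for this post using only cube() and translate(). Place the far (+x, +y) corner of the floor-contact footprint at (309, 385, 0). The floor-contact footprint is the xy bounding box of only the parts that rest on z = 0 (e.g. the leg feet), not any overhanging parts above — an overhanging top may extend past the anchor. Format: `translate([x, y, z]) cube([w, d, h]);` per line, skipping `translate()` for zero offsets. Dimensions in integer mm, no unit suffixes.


translate([248, 324, 0]) cube([61, 61, 1484]);


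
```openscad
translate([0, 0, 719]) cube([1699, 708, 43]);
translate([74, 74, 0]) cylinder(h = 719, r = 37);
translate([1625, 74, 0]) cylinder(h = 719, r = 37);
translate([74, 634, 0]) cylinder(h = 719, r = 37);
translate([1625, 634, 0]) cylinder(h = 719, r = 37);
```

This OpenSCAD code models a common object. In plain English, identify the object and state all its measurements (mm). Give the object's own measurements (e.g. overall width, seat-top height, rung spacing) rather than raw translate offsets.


A rectangular dining table. The top is 1699×708×43 mm with its upper surface at z = 762 mm. It stands on four round legs of 74 mm diameter, each leg's bounding box inset 37 mm from the nearest pair of top edges, running from the floor to the underside of the top.


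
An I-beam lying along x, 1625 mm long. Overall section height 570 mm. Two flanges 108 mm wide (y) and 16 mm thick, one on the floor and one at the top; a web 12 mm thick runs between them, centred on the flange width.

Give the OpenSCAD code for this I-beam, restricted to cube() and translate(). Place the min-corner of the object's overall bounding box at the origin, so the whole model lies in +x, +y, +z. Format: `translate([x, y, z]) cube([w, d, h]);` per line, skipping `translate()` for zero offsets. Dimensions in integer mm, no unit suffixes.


cube([1625, 108, 16]);
translate([0, 48, 16]) cube([1625, 12, 538]);
translate([0, 0, 554]) cube([1625, 108, 16]);


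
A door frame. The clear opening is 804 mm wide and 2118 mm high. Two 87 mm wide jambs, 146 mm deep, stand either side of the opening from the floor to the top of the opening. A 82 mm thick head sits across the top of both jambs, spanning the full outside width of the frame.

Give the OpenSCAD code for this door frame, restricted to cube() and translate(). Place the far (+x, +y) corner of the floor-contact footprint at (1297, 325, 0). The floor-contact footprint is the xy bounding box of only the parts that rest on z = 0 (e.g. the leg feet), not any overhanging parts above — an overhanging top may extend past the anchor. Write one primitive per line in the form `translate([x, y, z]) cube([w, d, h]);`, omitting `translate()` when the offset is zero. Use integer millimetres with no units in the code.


translate([319, 179, 0]) cube([87, 146, 2118]);
translate([1210, 179, 0]) cube([87, 146, 2118]);
translate([319, 179, 2118]) cube([978, 146, 82]);


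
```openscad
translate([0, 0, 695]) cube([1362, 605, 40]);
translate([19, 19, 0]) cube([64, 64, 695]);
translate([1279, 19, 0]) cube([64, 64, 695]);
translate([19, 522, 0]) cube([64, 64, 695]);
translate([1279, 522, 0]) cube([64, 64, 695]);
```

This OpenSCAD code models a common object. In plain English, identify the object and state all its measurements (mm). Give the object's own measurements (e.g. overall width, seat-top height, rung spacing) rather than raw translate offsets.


A table: top 1362 mm (x) × 605 mm (y), 40 mm thick, upper face at z = 735 mm, on four 64×64 mm square legs, each inset 19 mm from the nearest pair of top edges from z = 0 to the bottom of the top.


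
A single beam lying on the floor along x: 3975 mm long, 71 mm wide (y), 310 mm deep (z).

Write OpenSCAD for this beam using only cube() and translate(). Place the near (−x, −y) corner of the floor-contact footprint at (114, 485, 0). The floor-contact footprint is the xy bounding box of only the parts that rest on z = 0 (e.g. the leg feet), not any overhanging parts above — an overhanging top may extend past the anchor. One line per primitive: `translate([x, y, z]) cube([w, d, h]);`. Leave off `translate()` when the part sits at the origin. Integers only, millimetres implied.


translate([114, 485, 0]) cube([3975, 71, 310]);


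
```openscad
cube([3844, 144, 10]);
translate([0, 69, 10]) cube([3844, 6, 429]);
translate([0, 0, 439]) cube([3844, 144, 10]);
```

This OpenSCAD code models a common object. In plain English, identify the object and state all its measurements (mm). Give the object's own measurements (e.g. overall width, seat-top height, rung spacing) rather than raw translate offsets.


An I-beam lying along x, 3844 mm long. Overall section height 449 mm. Two flanges 144 mm wide (y) and 10 mm thick, one on the floor and one at the top; a web 6 mm thick runs between them, centred on the flange width.


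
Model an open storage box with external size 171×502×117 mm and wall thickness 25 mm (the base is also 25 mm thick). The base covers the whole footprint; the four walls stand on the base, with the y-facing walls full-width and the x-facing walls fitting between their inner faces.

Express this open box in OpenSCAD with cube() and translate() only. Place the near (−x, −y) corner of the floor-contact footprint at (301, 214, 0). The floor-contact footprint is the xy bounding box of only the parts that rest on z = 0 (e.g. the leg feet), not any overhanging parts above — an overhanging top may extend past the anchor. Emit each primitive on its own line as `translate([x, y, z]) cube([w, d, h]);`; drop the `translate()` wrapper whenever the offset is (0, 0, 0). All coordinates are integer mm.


translate([301, 214, 0]) cube([171, 502, 25]);
translate([301, 214, 25]) cube([171, 25, 92]);
translate([301, 691, 25]) cube([171, 25, 92]);
translate([301, 239, 25]) cube([25, 452, 92]);
translate([447, 239, 25]) cube([25, 452, 92]);


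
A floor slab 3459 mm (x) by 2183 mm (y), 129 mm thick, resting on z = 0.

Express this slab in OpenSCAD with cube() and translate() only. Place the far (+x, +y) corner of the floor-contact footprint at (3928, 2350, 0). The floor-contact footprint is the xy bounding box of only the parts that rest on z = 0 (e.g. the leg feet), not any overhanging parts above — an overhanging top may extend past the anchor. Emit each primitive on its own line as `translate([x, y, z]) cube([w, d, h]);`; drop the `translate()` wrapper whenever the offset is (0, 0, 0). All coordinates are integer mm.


translate([469, 167, 0]) cube([3459, 2183, 129]);


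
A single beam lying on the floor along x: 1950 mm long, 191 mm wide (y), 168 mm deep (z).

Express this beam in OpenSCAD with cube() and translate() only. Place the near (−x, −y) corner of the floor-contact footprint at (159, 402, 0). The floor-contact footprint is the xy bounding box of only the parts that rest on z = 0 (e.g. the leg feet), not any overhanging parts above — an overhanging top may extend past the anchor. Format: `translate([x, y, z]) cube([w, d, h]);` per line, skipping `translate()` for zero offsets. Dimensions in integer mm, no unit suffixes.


translate([159, 402, 0]) cube([1950, 191, 168]);


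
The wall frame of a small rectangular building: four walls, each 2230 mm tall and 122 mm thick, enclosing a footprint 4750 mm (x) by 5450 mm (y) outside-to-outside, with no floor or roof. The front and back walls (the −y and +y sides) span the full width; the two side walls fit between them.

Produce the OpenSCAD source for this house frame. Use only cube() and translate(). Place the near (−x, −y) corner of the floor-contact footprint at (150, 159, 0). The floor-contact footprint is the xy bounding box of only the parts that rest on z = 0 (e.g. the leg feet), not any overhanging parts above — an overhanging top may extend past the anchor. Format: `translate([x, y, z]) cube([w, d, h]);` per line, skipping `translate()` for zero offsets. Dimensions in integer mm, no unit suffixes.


translate([150, 159, 0]) cube([4750, 122, 2230]);
translate([150, 5487, 0]) cube([4750, 122, 2230]);
translate([150, 281, 0]) cube([122, 5206, 2230]);
translate([4778, 281, 0]) cube([122, 5206, 2230]);
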